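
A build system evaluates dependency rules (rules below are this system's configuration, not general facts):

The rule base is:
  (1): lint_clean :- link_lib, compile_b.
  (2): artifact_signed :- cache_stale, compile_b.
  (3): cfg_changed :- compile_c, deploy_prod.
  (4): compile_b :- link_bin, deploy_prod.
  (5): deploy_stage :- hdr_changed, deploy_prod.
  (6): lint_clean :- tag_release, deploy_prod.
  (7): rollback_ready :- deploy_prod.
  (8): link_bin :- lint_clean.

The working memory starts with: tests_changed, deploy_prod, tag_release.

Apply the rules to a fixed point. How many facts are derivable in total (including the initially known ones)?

Round 1: (6) [lint_clean :- tag_release, deploy_prod.]; (7) [rollback_ready :- deploy_prod.]. Adds lint_clean, rollback_ready.
Round 2: (8) [link_bin :- lint_clean.]. Adds link_bin.
Round 3: (4) [compile_b :- link_bin, deploy_prod.]. Adds compile_b.
Closure: {compile_b, deploy_prod, link_bin, lint_clean, rollback_ready, tag_release, tests_changed} — 7 facts.

7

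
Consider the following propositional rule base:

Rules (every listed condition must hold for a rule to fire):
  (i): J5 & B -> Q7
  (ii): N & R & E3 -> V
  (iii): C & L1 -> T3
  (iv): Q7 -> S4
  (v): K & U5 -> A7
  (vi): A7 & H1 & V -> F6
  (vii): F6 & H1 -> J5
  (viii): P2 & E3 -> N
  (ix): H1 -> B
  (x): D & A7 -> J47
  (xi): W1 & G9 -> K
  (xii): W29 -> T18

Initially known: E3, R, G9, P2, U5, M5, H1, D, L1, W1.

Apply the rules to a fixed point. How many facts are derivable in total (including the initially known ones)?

20

Round 1: (viii) [P2 & E3 -> N]; (ix) [H1 -> B]; (xi) [W1 & G9 -> K]. New: N, B, K.
Round 2: (ii) [N & R & E3 -> V]; (v) [K & U5 -> A7]. New: V, A7.
Round 3: (vi) [A7 & H1 & V -> F6]; (x) [D & A7 -> J47]. New: F6, J47.
Round 4: (vii) [F6 & H1 -> J5]. New: J5.
Round 5: (i) [J5 & B -> Q7]. New: Q7.
Round 6: (iv) [Q7 -> S4]. New: S4.
Closure: {A7, B, D, E3, F6, G9, H1, J47, J5, K, L1, M5, N, P2, Q7, R, S4, U5, V, W1} — 20 facts.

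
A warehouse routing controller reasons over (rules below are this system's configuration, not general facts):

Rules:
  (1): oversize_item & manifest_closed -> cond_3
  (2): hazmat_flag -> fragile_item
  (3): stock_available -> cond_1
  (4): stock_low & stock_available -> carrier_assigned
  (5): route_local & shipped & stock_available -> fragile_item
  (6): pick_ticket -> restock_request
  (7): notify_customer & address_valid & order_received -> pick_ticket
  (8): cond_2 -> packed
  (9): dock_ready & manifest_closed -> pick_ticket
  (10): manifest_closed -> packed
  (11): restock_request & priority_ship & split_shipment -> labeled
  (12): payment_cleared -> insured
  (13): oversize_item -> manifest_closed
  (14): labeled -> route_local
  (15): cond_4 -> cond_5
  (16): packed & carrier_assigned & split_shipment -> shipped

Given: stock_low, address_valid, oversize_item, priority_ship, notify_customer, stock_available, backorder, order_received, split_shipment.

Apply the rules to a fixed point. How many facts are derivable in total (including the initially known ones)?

[1] (3) [stock_available -> cond_1]; (4) [stock_low & stock_available -> carrier_assigned]; (7) [notify_customer & address_valid & order_received -> pick_ticket]; (13) [oversize_item -> manifest_closed]. ⇒ new: cond_1, carrier_assigned, pick_ticket, manifest_closed.
[2] (1) [oversize_item & manifest_closed -> cond_3]; (6) [pick_ticket -> restock_request]; (10) [manifest_closed -> packed]. ⇒ new: cond_3, restock_request, packed.
[3] (11) [restock_request & priority_ship & split_shipment -> labeled]; (16) [packed & carrier_assigned & split_shipment -> shipped]. ⇒ new: labeled, shipped.
[4] (14) [labeled -> route_local]. ⇒ new: route_local.
[5] (5) [route_local & shipped & stock_available -> fragile_item]. ⇒ new: fragile_item.
Closure: {address_valid, backorder, carrier_assigned, cond_1, cond_3, fragile_item, labeled, manifest_closed, notify_customer, order_received, oversize_item, packed, pick_ticket, priority_ship, restock_request, route_local, shipped, split_shipment, stock_available, stock_low} — 20 facts.

20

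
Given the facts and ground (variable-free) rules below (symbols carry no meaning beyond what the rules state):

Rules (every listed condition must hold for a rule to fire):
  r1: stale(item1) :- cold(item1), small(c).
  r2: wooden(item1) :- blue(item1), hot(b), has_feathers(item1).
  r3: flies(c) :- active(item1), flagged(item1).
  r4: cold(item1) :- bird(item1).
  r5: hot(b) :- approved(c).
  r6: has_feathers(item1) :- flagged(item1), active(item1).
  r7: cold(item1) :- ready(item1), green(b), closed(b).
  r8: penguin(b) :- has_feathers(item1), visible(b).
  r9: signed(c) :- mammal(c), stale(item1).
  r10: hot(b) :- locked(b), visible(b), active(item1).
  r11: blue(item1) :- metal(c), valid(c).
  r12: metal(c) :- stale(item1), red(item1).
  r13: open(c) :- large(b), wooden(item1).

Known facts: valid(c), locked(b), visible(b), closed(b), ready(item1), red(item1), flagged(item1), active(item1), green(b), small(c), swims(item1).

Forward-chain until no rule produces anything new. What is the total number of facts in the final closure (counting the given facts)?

Round 1 fires r3, r6, r7, r10, giving flies(c), has_feathers(item1), cold(item1), hot(b).
Round 2 fires r1, r8, giving stale(item1), penguin(b).
Round 3 fires r12, giving metal(c).
Round 4 fires r11, giving blue(item1).
Round 5 fires r2, giving wooden(item1).
Closure: {active(item1), blue(item1), closed(b), cold(item1), flagged(item1), flies(c), green(b), has_feathers(item1), hot(b), locked(b), metal(c), penguin(b), ready(item1), red(item1), small(c), stale(item1), swims(item1), valid(c), visible(b), wooden(item1)} — 20 facts.

20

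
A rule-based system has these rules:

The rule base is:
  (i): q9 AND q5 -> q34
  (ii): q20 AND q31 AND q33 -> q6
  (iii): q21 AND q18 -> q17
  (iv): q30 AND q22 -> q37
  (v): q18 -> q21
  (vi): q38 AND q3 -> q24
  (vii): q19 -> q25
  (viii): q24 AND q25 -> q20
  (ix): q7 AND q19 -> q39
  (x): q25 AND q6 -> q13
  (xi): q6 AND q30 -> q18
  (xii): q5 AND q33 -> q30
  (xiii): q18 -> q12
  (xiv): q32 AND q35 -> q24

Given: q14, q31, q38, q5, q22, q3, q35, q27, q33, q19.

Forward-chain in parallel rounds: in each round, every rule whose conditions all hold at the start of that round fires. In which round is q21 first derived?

Round 1: (vi) [q38 AND q3 -> q24]; (vii) [q19 -> q25]; (xii) [q5 AND q33 -> q30]. Adds q24, q25, q30.
Round 2: (iv) [q30 AND q22 -> q37]; (viii) [q24 AND q25 -> q20]. Adds q37, q20.
Round 3: (ii) [q20 AND q31 AND q33 -> q6]. Adds q6.
Round 4: (x) [q25 AND q6 -> q13]; (xi) [q6 AND q30 -> q18]. Adds q13, q18.
Round 5: (v) [q18 -> q21]; (xiii) [q18 -> q12]. Adds q21, q12.
q21 first appears in round 5.

5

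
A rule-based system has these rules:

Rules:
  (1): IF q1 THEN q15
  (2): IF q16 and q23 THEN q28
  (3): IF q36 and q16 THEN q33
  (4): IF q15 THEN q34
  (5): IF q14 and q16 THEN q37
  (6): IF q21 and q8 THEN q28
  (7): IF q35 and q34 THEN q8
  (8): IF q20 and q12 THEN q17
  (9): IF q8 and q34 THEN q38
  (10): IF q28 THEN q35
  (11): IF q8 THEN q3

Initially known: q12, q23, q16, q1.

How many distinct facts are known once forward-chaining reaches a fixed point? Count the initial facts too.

11

Round 1: (1) [IF q1 THEN q15]; (2) [IF q16 and q23 THEN q28]. Adds q15, q28.
Round 2: (4) [IF q15 THEN q34]; (10) [IF q28 THEN q35]. Adds q34, q35.
Round 3: (7) [IF q35 and q34 THEN q8]. Adds q8.
Round 4: (9) [IF q8 and q34 THEN q38]; (11) [IF q8 THEN q3]. Adds q38, q3.
Closure: {q1, q12, q15, q16, q23, q28, q3, q34, q35, q38, q8} — 11 facts.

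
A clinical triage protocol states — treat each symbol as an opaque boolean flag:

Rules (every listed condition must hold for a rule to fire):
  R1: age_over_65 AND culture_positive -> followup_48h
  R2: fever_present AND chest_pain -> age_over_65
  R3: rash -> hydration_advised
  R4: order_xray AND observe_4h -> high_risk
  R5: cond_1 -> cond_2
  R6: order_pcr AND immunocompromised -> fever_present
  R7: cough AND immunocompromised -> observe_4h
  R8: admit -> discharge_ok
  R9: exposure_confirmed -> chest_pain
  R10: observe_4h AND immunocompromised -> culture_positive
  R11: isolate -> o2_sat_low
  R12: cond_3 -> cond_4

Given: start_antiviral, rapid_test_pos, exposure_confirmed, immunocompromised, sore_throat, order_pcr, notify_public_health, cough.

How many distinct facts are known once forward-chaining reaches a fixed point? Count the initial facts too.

14

Round 1 fires R6, R7, R9, giving fever_present, observe_4h, chest_pain.
Round 2 fires R2, R10, giving age_over_65, culture_positive.
Round 3 fires R1, giving followup_48h.
Closure: {age_over_65, chest_pain, cough, culture_positive, exposure_confirmed, fever_present, followup_48h, immunocompromised, notify_public_health, observe_4h, order_pcr, rapid_test_pos, sore_throat, start_antiviral} — 14 facts.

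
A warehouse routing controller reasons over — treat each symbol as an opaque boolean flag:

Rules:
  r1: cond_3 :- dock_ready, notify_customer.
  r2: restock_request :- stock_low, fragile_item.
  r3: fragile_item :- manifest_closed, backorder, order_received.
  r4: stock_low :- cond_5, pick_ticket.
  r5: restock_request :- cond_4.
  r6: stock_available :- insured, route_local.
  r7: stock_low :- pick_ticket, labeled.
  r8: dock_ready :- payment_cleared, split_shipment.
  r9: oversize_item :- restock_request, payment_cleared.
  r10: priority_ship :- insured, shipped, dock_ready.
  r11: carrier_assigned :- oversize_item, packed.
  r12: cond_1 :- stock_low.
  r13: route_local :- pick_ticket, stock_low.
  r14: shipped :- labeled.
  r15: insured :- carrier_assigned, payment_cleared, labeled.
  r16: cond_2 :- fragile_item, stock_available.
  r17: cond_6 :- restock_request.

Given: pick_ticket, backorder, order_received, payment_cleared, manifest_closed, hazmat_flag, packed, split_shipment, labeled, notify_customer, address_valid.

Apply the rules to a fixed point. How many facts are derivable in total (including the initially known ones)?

26

[1] r3 [fragile_item :- manifest_closed, backorder, order_received.]; r7 [stock_low :- pick_ticket, labeled.]; r8 [dock_ready :- payment_cleared, split_shipment.]; r14 [shipped :- labeled.]. ⇒ new: fragile_item, stock_low, dock_ready, shipped.
[2] r1 [cond_3 :- dock_ready, notify_customer.]; r2 [restock_request :- stock_low, fragile_item.]; r12 [cond_1 :- stock_low.]; r13 [route_local :- pick_ticket, stock_low.]. ⇒ new: cond_3, restock_request, cond_1, route_local.
[3] r9 [oversize_item :- restock_request, payment_cleared.]; r17 [cond_6 :- restock_request.]. ⇒ new: oversize_item, cond_6.
[4] r11 [carrier_assigned :- oversize_item, packed.]. ⇒ new: carrier_assigned.
[5] r15 [insured :- carrier_assigned, payment_cleared, labeled.]. ⇒ new: insured.
[6] r6 [stock_available :- insured, route_local.]; r10 [priority_ship :- insured, shipped, dock_ready.]. ⇒ new: stock_available, priority_ship.
[7] r16 [cond_2 :- fragile_item, stock_available.]. ⇒ new: cond_2.
Closure: {address_valid, backorder, carrier_assigned, cond_1, cond_2, cond_3, cond_6, dock_ready, fragile_item, hazmat_flag, insured, labeled, manifest_closed, notify_customer, order_received, oversize_item, packed, payment_cleared, pick_ticket, priority_ship, restock_request, route_local, shipped, split_shipment, stock_available, stock_low} — 26 facts.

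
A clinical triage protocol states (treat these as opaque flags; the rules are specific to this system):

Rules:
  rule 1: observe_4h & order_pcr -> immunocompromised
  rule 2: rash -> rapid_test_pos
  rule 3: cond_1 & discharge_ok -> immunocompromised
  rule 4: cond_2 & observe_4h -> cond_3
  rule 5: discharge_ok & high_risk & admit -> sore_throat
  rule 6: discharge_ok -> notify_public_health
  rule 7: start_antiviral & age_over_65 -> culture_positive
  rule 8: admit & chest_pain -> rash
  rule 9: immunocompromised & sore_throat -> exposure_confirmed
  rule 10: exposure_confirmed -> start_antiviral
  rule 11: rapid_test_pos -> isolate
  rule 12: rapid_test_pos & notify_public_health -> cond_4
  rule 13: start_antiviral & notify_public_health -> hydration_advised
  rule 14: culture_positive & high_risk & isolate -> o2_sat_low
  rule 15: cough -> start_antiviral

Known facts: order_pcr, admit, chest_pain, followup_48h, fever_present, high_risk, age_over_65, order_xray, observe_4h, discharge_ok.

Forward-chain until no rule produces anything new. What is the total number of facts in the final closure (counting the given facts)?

22

Round 1: rule 1 [observe_4h & order_pcr -> immunocompromised]; rule 5 [discharge_ok & high_risk & admit -> sore_throat]; rule 6 [discharge_ok -> notify_public_health]; rule 8 [admit & chest_pain -> rash]. Adds immunocompromised, sore_throat, notify_public_health, rash.
Round 2: rule 2 [rash -> rapid_test_pos]; rule 9 [immunocompromised & sore_throat -> exposure_confirmed]. Adds rapid_test_pos, exposure_confirmed.
Round 3: rule 10 [exposure_confirmed -> start_antiviral]; rule 11 [rapid_test_pos -> isolate]; rule 12 [rapid_test_pos & notify_public_health -> cond_4]. Adds start_antiviral, isolate, cond_4.
Round 4: rule 7 [start_antiviral & age_over_65 -> culture_positive]; rule 13 [start_antiviral & notify_public_health -> hydration_advised]. Adds culture_positive, hydration_advised.
Round 5: rule 14 [culture_positive & high_risk & isolate -> o2_sat_low]. Adds o2_sat_low.
Closure: {admit, age_over_65, chest_pain, cond_4, culture_positive, discharge_ok, exposure_confirmed, fever_present, followup_48h, high_risk, hydration_advised, immunocompromised, isolate, notify_public_health, o2_sat_low, observe_4h, order_pcr, order_xray, rapid_test_pos, rash, sore_throat, start_antiviral} — 22 facts.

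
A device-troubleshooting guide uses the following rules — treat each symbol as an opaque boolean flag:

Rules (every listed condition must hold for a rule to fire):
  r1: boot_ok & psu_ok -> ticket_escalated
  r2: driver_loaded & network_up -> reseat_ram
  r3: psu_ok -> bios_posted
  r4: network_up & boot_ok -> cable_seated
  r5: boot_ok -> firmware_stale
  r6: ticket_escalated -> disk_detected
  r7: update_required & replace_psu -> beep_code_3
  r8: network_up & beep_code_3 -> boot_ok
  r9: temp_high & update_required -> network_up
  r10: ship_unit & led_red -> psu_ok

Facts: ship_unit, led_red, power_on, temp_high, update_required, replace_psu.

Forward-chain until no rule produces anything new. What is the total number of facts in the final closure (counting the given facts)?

15

Round 1: r7 [update_required & replace_psu -> beep_code_3]; r9 [temp_high & update_required -> network_up]; r10 [ship_unit & led_red -> psu_ok]. New: beep_code_3, network_up, psu_ok.
Round 2: r3 [psu_ok -> bios_posted]; r8 [network_up & beep_code_3 -> boot_ok]. New: bios_posted, boot_ok.
Round 3: r1 [boot_ok & psu_ok -> ticket_escalated]; r4 [network_up & boot_ok -> cable_seated]; r5 [boot_ok -> firmware_stale]. New: ticket_escalated, cable_seated, firmware_stale.
Round 4: r6 [ticket_escalated -> disk_detected]. New: disk_detected.
Closure: {beep_code_3, bios_posted, boot_ok, cable_seated, disk_detected, firmware_stale, led_red, network_up, power_on, psu_ok, replace_psu, ship_unit, temp_high, ticket_escalated, update_required} — 15 facts.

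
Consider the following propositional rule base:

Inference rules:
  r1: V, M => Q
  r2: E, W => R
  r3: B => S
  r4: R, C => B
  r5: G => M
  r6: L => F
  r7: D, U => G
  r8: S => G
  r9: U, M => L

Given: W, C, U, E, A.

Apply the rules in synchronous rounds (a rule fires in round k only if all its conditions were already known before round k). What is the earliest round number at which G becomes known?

4

Round 1: r2 [E, W => R]. New: R.
Round 2: r4 [R, C => B]. New: B.
Round 3: r3 [B => S]. New: S.
Round 4: r8 [S => G]. New: G.
G first appears in round 4.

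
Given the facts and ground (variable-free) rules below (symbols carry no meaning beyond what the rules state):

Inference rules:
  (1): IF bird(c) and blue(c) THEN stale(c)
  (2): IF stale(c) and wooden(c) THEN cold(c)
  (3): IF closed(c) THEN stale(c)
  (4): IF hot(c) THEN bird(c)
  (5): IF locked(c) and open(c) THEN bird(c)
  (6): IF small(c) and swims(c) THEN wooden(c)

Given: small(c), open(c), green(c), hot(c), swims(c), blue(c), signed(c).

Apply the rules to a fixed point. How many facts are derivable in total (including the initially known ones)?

11

Round 1: (4) [IF hot(c) THEN bird(c)]; (6) [IF small(c) and swims(c) THEN wooden(c)]. Adds bird(c), wooden(c).
Round 2: (1) [IF bird(c) and blue(c) THEN stale(c)]. Adds stale(c).
Round 3: (2) [IF stale(c) and wooden(c) THEN cold(c)]. Adds cold(c).
Closure: {bird(c), blue(c), cold(c), green(c), hot(c), open(c), signed(c), small(c), stale(c), swims(c), wooden(c)} — 11 facts.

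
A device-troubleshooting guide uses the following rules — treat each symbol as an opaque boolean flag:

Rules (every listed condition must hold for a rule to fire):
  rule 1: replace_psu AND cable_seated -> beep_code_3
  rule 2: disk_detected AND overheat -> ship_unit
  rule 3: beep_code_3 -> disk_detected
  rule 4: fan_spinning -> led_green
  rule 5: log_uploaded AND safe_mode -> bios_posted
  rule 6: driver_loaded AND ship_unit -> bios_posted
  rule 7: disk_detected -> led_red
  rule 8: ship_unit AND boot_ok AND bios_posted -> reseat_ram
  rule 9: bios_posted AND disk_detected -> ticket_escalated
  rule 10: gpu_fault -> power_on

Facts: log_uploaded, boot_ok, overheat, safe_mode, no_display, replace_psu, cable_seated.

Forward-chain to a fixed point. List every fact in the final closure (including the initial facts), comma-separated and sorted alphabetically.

Round 1: rule 1 [replace_psu AND cable_seated -> beep_code_3]; rule 5 [log_uploaded AND safe_mode -> bios_posted]. Adds beep_code_3, bios_posted.
Round 2: rule 3 [beep_code_3 -> disk_detected]. Adds disk_detected.
Round 3: rule 2 [disk_detected AND overheat -> ship_unit]; rule 7 [disk_detected -> led_red]; rule 9 [bios_posted AND disk_detected -> ticket_escalated]. Adds ship_unit, led_red, ticket_escalated.
Round 4: rule 8 [ship_unit AND boot_ok AND bios_posted -> reseat_ram]. Adds reseat_ram.

beep_code_3, bios_posted, boot_ok, cable_seated, disk_detected, led_red, log_uploaded, no_display, overheat, replace_psu, reseat_ram, safe_mode, ship_unit, ticket_escalated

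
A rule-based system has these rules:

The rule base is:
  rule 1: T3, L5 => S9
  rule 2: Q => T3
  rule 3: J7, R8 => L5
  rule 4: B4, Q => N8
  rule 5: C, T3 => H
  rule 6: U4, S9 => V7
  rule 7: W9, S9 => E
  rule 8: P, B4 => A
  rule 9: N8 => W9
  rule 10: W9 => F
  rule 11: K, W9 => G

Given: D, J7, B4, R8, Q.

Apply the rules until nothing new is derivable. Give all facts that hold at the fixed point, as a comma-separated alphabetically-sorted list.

B4, D, E, F, J7, L5, N8, Q, R8, S9, T3, W9

Round 1: rule 2 [Q => T3]; rule 3 [J7, R8 => L5]; rule 4 [B4, Q => N8]. Adds T3, L5, N8.
Round 2: rule 1 [T3, L5 => S9]; rule 9 [N8 => W9]. Adds S9, W9.
Round 3: rule 7 [W9, S9 => E]; rule 10 [W9 => F]. Adds E, F.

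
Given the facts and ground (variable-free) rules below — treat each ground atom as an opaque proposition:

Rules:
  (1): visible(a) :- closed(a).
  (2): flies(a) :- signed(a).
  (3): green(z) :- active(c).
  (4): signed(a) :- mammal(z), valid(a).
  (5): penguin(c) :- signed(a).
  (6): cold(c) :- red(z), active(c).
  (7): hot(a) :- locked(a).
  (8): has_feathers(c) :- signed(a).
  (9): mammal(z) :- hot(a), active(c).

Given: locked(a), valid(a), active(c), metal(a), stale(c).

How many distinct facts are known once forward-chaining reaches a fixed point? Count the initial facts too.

Round 1: (3) [green(z) :- active(c).]; (7) [hot(a) :- locked(a).]. Adds green(z), hot(a).
Round 2: (9) [mammal(z) :- hot(a), active(c).]. Adds mammal(z).
Round 3: (4) [signed(a) :- mammal(z), valid(a).]. Adds signed(a).
Round 4: (2) [flies(a) :- signed(a).]; (5) [penguin(c) :- signed(a).]; (8) [has_feathers(c) :- signed(a).]. Adds flies(a), penguin(c), has_feathers(c).
Closure: {active(c), flies(a), green(z), has_feathers(c), hot(a), locked(a), mammal(z), metal(a), penguin(c), signed(a), stale(c), valid(a)} — 12 facts.

12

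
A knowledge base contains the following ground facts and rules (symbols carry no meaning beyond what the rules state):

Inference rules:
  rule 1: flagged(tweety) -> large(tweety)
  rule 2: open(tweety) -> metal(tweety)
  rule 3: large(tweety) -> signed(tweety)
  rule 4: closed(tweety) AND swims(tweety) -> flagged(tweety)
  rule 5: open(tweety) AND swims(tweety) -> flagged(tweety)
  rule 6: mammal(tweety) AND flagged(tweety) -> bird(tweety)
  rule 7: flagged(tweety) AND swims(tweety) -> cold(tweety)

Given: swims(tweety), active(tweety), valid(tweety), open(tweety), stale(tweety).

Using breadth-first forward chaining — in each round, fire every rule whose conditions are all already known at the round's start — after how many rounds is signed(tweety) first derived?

3

Round 1: rule 2 [open(tweety) -> metal(tweety)]; rule 5 [open(tweety) AND swims(tweety) -> flagged(tweety)]. New: metal(tweety), flagged(tweety).
Round 2: rule 1 [flagged(tweety) -> large(tweety)]; rule 7 [flagged(tweety) AND swims(tweety) -> cold(tweety)]. New: large(tweety), cold(tweety).
Round 3: rule 3 [large(tweety) -> signed(tweety)]. New: signed(tweety).
signed(tweety) first appears in round 3.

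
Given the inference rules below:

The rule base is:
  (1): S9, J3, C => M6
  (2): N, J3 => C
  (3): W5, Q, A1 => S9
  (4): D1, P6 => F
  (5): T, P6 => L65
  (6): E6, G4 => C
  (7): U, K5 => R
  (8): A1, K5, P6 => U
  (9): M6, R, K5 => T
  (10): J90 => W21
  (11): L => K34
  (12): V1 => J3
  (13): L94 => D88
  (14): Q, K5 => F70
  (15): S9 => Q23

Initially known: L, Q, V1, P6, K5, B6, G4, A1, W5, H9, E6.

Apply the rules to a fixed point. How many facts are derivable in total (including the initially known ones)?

22

Round 1: (3) [W5, Q, A1 => S9]; (6) [E6, G4 => C]; (8) [A1, K5, P6 => U]; (11) [L => K34]; (12) [V1 => J3]; (14) [Q, K5 => F70]. New: S9, C, U, K34, J3, F70.
Round 2: (1) [S9, J3, C => M6]; (7) [U, K5 => R]; (15) [S9 => Q23]. New: M6, R, Q23.
Round 3: (9) [M6, R, K5 => T]. New: T.
Round 4: (5) [T, P6 => L65]. New: L65.
Closure: {A1, B6, C, E6, F70, G4, H9, J3, K34, K5, L, L65, M6, P6, Q, Q23, R, S9, T, U, V1, W5} — 22 facts.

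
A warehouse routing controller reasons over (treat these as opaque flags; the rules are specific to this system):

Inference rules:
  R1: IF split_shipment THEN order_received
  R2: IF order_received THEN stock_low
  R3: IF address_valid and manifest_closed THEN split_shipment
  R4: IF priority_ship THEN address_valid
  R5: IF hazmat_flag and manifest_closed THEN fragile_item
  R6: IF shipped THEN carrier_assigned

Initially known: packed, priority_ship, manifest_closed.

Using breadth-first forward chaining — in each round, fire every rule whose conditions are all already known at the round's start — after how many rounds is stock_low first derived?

Round 1 fires R4, giving address_valid.
Round 2 fires R3, giving split_shipment.
Round 3 fires R1, giving order_received.
Round 4 fires R2, giving stock_low.
stock_low first appears in round 4.

4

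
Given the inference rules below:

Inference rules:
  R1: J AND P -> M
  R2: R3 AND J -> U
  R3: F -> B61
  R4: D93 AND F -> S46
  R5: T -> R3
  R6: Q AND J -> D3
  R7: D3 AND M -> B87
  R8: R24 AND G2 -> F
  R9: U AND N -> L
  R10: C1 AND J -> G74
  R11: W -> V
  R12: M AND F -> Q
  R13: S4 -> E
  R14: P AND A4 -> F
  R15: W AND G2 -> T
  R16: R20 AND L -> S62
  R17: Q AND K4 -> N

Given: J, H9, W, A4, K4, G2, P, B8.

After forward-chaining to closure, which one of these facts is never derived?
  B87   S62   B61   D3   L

S62

Round 1: R1 [J AND P -> M]; R11 [W -> V]; R14 [P AND A4 -> F]; R15 [W AND G2 -> T]. New: M, V, F, T.
Round 2: R3 [F -> B61]; R5 [T -> R3]; R12 [M AND F -> Q]. New: B61, R3, Q.
Round 3: R2 [R3 AND J -> U]; R6 [Q AND J -> D3]; R17 [Q AND K4 -> N]. New: U, D3, N.
Round 4: R7 [D3 AND M -> B87]; R9 [U AND N -> L]. New: B87, L.
Derived: D3 (round 3), L (round 4), B61 (round 2), B87 (round 4). S62 never appears in any round.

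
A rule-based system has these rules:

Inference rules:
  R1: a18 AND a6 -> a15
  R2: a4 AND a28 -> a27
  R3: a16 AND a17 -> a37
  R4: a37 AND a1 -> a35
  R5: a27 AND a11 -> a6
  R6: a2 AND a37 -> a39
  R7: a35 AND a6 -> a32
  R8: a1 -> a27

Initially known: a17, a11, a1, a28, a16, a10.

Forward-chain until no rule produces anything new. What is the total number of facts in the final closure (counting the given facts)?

11

Round 1 — R3, R8, derive a37, a27.
Round 2 — R4, R5, derive a35, a6.
Round 3 — R7, derive a32.
Closure: {a1, a10, a11, a16, a17, a27, a28, a32, a35, a37, a6} — 11 facts.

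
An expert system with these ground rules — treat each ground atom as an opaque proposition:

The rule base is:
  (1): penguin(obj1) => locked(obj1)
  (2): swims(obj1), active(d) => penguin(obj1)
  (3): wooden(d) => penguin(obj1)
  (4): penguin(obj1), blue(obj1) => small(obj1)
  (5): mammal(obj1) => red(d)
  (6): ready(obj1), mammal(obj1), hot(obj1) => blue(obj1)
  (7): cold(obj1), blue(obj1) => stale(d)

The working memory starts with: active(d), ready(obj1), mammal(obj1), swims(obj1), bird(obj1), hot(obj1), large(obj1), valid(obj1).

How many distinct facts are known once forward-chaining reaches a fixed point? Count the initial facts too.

13

Round 1: (2) [swims(obj1), active(d) => penguin(obj1)]; (5) [mammal(obj1) => red(d)]; (6) [ready(obj1), mammal(obj1), hot(obj1) => blue(obj1)]. Adds penguin(obj1), red(d), blue(obj1).
Round 2: (1) [penguin(obj1) => locked(obj1)]; (4) [penguin(obj1), blue(obj1) => small(obj1)]. Adds locked(obj1), small(obj1).
Closure: {active(d), bird(obj1), blue(obj1), hot(obj1), large(obj1), locked(obj1), mammal(obj1), penguin(obj1), ready(obj1), red(d), small(obj1), swims(obj1), valid(obj1)} — 13 facts.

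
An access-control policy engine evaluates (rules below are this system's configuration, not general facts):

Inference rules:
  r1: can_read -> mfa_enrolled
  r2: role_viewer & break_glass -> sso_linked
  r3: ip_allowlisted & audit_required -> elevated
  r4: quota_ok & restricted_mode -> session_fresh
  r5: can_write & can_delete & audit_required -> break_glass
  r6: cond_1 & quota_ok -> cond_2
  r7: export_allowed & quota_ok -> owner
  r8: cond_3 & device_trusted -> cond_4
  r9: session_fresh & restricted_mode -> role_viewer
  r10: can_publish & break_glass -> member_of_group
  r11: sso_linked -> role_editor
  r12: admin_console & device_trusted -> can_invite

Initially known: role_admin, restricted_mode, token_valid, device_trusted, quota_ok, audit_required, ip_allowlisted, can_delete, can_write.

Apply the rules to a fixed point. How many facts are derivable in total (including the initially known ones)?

Round 1: r3 [ip_allowlisted & audit_required -> elevated]; r4 [quota_ok & restricted_mode -> session_fresh]; r5 [can_write & can_delete & audit_required -> break_glass]. Adds elevated, session_fresh, break_glass.
Round 2: r9 [session_fresh & restricted_mode -> role_viewer]. Adds role_viewer.
Round 3: r2 [role_viewer & break_glass -> sso_linked]. Adds sso_linked.
Round 4: r11 [sso_linked -> role_editor]. Adds role_editor.
Closure: {audit_required, break_glass, can_delete, can_write, device_trusted, elevated, ip_allowlisted, quota_ok, restricted_mode, role_admin, role_editor, role_viewer, session_fresh, sso_linked, token_valid} — 15 facts.

15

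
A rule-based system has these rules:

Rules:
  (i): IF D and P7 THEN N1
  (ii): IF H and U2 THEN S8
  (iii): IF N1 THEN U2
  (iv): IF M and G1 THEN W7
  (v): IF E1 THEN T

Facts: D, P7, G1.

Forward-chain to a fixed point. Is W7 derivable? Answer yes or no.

Round 1: (i) [IF D and P7 THEN N1]. Adds N1.
Round 2: (iii) [IF N1 THEN U2]. Adds U2.
Fixed point reached. W7 is concluded only by (iv); (iv) needs M (never derived).

no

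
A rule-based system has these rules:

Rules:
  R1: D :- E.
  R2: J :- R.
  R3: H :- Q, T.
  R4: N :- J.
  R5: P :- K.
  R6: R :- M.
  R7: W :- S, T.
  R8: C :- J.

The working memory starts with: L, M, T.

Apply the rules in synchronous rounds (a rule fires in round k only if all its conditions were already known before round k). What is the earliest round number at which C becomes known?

Round 1: R6 [R :- M.]. New: R.
Round 2: R2 [J :- R.]. New: J.
Round 3: R4 [N :- J.]; R8 [C :- J.]. New: N, C.
C first appears in round 3.

3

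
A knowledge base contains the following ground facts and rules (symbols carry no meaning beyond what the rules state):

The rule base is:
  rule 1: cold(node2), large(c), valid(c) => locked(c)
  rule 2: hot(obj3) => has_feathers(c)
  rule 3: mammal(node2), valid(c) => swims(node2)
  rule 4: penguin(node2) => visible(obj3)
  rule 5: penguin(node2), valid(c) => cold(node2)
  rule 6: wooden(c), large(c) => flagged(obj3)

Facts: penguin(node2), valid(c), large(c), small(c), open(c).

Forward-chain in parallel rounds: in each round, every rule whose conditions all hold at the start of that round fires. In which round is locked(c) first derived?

Round 1: rule 4 [penguin(node2) => visible(obj3)]; rule 5 [penguin(node2), valid(c) => cold(node2)]. New: visible(obj3), cold(node2).
Round 2: rule 1 [cold(node2), large(c), valid(c) => locked(c)]. New: locked(c).
locked(c) first appears in round 2.

2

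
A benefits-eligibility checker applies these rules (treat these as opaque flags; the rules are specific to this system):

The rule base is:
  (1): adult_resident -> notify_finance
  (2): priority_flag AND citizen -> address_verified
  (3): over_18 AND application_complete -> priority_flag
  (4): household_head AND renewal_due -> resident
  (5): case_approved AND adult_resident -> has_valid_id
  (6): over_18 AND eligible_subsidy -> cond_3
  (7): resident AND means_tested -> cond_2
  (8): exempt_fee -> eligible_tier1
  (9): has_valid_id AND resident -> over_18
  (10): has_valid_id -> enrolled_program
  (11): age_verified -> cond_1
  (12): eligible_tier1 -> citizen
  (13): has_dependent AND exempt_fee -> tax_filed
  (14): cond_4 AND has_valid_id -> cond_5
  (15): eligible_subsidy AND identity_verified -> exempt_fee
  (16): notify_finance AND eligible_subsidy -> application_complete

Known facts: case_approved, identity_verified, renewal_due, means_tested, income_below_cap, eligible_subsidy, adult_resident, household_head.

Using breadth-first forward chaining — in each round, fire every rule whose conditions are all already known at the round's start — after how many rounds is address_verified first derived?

4

Round 1: (1) [adult_resident -> notify_finance]; (4) [household_head AND renewal_due -> resident]; (5) [case_approved AND adult_resident -> has_valid_id]; (15) [eligible_subsidy AND identity_verified -> exempt_fee]. New: notify_finance, resident, has_valid_id, exempt_fee.
Round 2: (7) [resident AND means_tested -> cond_2]; (8) [exempt_fee -> eligible_tier1]; (9) [has_valid_id AND resident -> over_18]; (10) [has_valid_id -> enrolled_program]; (16) [notify_finance AND eligible_subsidy -> application_complete]. New: cond_2, eligible_tier1, over_18, enrolled_program, application_complete.
Round 3: (3) [over_18 AND application_complete -> priority_flag]; (6) [over_18 AND eligible_subsidy -> cond_3]; (12) [eligible_tier1 -> citizen]. New: priority_flag, cond_3, citizen.
Round 4: (2) [priority_flag AND citizen -> address_verified]. New: address_verified.
address_verified first appears in round 4.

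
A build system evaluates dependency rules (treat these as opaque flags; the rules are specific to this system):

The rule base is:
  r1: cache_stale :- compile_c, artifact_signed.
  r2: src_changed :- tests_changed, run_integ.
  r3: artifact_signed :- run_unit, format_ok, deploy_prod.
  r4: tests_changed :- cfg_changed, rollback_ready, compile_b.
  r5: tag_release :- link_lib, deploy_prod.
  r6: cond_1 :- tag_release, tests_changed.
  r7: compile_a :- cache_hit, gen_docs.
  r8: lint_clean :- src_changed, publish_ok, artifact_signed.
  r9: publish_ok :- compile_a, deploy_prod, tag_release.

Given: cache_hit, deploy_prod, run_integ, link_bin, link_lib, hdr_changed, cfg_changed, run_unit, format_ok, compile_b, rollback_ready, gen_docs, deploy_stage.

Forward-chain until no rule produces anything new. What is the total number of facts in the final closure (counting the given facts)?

21

Round 1 — r3, r4, r5, r7, derive artifact_signed, tests_changed, tag_release, compile_a.
Round 2 — r2, r6, r9, derive src_changed, cond_1, publish_ok.
Round 3 — r8, derive lint_clean.
Closure: {artifact_signed, cache_hit, cfg_changed, compile_a, compile_b, cond_1, deploy_prod, deploy_stage, format_ok, gen_docs, hdr_changed, link_bin, link_lib, lint_clean, publish_ok, rollback_ready, run_integ, run_unit, src_changed, tag_release, tests_changed} — 21 facts.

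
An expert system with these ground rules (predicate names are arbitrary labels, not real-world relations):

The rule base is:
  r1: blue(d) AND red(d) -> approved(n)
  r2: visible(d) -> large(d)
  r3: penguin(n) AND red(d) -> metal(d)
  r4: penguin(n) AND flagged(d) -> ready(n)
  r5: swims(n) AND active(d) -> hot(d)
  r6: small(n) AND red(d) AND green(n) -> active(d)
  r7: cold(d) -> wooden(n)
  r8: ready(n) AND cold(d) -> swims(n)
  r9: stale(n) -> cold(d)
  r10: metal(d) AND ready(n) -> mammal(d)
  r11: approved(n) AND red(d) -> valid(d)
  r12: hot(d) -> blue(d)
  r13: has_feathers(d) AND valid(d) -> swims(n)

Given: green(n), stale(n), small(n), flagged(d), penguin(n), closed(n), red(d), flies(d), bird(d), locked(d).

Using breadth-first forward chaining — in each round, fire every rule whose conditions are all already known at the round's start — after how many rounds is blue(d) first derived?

[1] r3 [penguin(n) AND red(d) -> metal(d)]; r4 [penguin(n) AND flagged(d) -> ready(n)]; r6 [small(n) AND red(d) AND green(n) -> active(d)]; r9 [stale(n) -> cold(d)]. ⇒ new: metal(d), ready(n), active(d), cold(d).
[2] r7 [cold(d) -> wooden(n)]; r8 [ready(n) AND cold(d) -> swims(n)]; r10 [metal(d) AND ready(n) -> mammal(d)]. ⇒ new: wooden(n), swims(n), mammal(d).
[3] r5 [swims(n) AND active(d) -> hot(d)]. ⇒ new: hot(d).
[4] r12 [hot(d) -> blue(d)]. ⇒ new: blue(d).
blue(d) first appears in round 4.

4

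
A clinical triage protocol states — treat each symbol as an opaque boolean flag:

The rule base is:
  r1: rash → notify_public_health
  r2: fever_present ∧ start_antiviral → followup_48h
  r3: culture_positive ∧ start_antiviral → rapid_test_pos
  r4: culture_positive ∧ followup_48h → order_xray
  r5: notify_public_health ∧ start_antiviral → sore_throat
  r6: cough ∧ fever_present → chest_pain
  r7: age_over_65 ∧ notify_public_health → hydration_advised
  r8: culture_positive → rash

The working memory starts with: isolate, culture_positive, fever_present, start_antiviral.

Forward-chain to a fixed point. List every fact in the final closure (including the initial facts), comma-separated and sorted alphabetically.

Round 1 — r2, r3, r8, derive followup_48h, rapid_test_pos, rash.
Round 2 — r1, r4, derive notify_public_health, order_xray.
Round 3 — r5, derive sore_throat.

culture_positive, fever_present, followup_48h, isolate, notify_public_health, order_xray, rapid_test_pos, rash, sore_throat, start_antiviral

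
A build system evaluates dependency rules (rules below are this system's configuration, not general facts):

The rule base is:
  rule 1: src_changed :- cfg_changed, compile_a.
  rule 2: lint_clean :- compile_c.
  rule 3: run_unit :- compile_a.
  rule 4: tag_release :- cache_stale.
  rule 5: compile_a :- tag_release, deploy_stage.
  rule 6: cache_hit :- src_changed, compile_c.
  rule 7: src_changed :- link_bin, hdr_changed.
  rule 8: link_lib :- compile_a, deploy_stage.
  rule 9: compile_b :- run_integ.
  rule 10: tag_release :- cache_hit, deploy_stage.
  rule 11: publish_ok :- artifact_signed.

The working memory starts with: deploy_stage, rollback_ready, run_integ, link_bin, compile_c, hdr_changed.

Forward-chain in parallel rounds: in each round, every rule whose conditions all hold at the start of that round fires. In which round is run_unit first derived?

5

Round 1: rule 2 [lint_clean :- compile_c.]; rule 7 [src_changed :- link_bin, hdr_changed.]; rule 9 [compile_b :- run_integ.]. Adds lint_clean, src_changed, compile_b.
Round 2: rule 6 [cache_hit :- src_changed, compile_c.]. Adds cache_hit.
Round 3: rule 10 [tag_release :- cache_hit, deploy_stage.]. Adds tag_release.
Round 4: rule 5 [compile_a :- tag_release, deploy_stage.]. Adds compile_a.
Round 5: rule 3 [run_unit :- compile_a.]; rule 8 [link_lib :- compile_a, deploy_stage.]. Adds run_unit, link_lib.
run_unit first appears in round 5.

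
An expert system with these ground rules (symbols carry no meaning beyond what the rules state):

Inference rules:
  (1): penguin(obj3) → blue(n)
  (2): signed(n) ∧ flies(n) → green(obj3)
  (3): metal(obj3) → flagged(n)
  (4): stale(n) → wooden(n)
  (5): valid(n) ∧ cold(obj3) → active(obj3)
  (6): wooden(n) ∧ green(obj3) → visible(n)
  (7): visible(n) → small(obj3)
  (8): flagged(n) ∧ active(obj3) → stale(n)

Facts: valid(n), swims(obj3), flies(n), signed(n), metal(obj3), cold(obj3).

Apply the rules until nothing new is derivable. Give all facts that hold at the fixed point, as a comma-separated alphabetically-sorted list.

[1] (2) [signed(n) ∧ flies(n) → green(obj3)]; (3) [metal(obj3) → flagged(n)]; (5) [valid(n) ∧ cold(obj3) → active(obj3)]. ⇒ new: green(obj3), flagged(n), active(obj3).
[2] (8) [flagged(n) ∧ active(obj3) → stale(n)]. ⇒ new: stale(n).
[3] (4) [stale(n) → wooden(n)]. ⇒ new: wooden(n).
[4] (6) [wooden(n) ∧ green(obj3) → visible(n)]. ⇒ new: visible(n).
[5] (7) [visible(n) → small(obj3)]. ⇒ new: small(obj3).

active(obj3), cold(obj3), flagged(n), flies(n), green(obj3), metal(obj3), signed(n), small(obj3), stale(n), swims(obj3), valid(n), visible(n), wooden(n)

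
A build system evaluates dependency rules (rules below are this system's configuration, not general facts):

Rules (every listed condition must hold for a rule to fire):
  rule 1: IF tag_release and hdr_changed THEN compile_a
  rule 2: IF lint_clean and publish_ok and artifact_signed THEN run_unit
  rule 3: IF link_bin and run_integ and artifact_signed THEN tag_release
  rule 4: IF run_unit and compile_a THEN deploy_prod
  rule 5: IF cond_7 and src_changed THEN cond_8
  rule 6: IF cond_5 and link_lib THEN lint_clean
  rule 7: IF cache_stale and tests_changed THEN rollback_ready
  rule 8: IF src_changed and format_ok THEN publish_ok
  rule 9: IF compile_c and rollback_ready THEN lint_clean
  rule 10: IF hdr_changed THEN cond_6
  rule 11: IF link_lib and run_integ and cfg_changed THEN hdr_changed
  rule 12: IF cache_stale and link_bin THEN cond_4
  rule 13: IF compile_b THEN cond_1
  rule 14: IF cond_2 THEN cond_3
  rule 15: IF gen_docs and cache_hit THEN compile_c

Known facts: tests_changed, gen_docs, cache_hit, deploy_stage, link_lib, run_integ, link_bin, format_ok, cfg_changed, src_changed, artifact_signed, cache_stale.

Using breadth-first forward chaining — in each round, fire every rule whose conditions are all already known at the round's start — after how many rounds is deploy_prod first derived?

Round 1 — rule 3, rule 7, rule 8, rule 11, rule 12, rule 15, derive tag_release, rollback_ready, publish_ok, hdr_changed, cond_4, compile_c.
Round 2 — rule 1, rule 9, rule 10, derive compile_a, lint_clean, cond_6.
Round 3 — rule 2, derive run_unit.
Round 4 — rule 4, derive deploy_prod.
deploy_prod first appears in round 4.

4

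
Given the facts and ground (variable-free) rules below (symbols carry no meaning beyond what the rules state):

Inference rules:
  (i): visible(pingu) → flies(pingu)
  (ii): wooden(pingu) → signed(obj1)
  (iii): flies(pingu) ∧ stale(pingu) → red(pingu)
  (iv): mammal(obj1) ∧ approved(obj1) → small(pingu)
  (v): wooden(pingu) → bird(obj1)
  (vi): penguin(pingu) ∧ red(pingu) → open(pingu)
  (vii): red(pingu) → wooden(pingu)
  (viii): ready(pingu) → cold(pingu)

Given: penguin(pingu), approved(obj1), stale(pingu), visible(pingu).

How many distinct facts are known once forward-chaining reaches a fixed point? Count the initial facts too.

Round 1 fires (i), giving flies(pingu).
Round 2 fires (iii), giving red(pingu).
Round 3 fires (vi), (vii), giving open(pingu), wooden(pingu).
Round 4 fires (ii), (v), giving signed(obj1), bird(obj1).
Closure: {approved(obj1), bird(obj1), flies(pingu), open(pingu), penguin(pingu), red(pingu), signed(obj1), stale(pingu), visible(pingu), wooden(pingu)} — 10 facts.

10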